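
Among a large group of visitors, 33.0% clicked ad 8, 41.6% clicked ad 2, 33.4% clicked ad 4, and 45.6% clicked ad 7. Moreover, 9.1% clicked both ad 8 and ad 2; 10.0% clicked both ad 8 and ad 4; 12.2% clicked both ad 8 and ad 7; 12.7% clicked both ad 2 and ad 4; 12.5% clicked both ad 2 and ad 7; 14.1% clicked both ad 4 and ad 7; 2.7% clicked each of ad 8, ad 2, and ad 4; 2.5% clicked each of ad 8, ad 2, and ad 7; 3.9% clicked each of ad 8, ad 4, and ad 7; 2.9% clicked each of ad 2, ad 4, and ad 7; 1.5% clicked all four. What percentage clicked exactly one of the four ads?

42.4%

By inclusion–exclusion (exactly-one form):
P(exactly one) = 33.0 + 41.6 + 33.4 + 45.6 − 2·9.1 − 2·10.0 − 2·12.2 − 2·12.7 − 2·12.5 − 2·14.1 + 3·2.7 + 3·2.5 + 3·3.9 + 3·2.9 − 4·1.5 = 42.4%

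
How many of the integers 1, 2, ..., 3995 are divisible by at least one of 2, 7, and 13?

2414

Inclusion–exclusion gives
floor(3995/2) + floor(3995/7) + floor(3995/13) − floor(3995/14) − floor(3995/26) − floor(3995/91) + floor(3995/182) = 1997 + 570 + 307 − 285 − 153 − 43 + 21 = 2414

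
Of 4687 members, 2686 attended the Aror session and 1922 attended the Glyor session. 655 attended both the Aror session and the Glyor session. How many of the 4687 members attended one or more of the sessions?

Apply inclusion-exclusion:
N(≥1) = 2686 + 1922 − 655 = 3953

3953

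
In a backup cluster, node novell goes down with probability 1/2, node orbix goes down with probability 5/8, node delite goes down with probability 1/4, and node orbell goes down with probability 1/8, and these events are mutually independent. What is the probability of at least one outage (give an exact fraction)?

Independence gives P(none) = ∏(1 − pᵢ).
P(none) = (1 − 1/2) × (1 − 5/8) × (1 − 1/4) × (1 − 1/8) = 1/2 × 3/8 × 3/4 × 7/8 = 63/512
P(at least one) = 1 − 63/512 = 449/512

449/512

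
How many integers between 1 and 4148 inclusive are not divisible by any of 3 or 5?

2213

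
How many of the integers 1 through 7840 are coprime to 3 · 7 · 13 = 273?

2613 + 1120 + 603 − 373 − 201 − 86 + 28 = 3704
7840 − 3704 = 4136

4136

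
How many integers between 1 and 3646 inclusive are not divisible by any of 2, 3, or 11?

1823 + 1215 + 331 − 607 − 165 − 110 + 55 = 2542
3646 − 2542 = 1104

1104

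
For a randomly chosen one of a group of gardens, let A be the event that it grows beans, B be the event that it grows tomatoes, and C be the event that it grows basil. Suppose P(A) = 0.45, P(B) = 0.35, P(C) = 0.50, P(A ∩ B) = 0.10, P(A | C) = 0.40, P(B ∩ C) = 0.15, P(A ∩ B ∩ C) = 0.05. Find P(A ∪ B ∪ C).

0.90

P(A ∩ C) = P(C)·P(A|C) = 0.50 × 0.40 = 0.20
P(A ∪ B ∪ C) = 0.45 + 0.35 + 0.50 − 0.10 − 0.20 − 0.15 + 0.05 = 0.90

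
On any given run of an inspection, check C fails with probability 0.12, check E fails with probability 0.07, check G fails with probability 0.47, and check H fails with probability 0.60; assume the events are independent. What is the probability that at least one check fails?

P(none) = (1 − 0.12) × (1 − 0.07) × (1 − 0.47) × (1 − 0.60) = 0.88 × 0.93 × 0.53 × 0.40 = 0.1735008
P(at least one) = 1 − 0.1735008 = 0.8264992

0.8264992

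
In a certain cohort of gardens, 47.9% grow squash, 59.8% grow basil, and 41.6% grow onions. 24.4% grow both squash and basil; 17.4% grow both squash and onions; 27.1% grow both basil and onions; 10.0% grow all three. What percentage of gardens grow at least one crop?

90.4%

By inclusion–exclusion:
P(≥1) = 47.9 + 59.8 + 41.6 − 24.4 − 17.4 − 27.1 + 10.0 = 90.4%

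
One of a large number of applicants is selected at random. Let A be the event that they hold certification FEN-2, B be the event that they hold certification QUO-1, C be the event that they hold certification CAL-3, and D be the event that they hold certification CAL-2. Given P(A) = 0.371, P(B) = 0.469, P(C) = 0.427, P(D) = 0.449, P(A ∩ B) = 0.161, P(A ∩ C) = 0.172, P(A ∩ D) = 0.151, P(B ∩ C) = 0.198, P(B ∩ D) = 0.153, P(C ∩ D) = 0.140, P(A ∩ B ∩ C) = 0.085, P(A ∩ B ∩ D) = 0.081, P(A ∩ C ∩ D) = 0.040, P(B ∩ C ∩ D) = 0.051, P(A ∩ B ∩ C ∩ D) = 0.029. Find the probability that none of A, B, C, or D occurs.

P(A ∪ B ∪ C ∪ D) = 0.371 + 0.469 + 0.427 + 0.449 − 0.161 − 0.172 − 0.151 − 0.198 − 0.153 − 0.140 + 0.085 + 0.081 + 0.040 + 0.051 − 0.029 = 0.969
P(none) = 1 − 0.969 = 0.031

0.031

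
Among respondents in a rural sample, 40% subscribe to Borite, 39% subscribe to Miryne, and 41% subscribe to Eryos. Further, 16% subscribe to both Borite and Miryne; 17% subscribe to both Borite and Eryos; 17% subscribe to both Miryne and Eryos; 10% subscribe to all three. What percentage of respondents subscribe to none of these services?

20%

Apply inclusion-exclusion:
P(union) = 40 + 39 + 41 − 16 − 17 − 17 + 10 = 80%
P(none) = 100% − 80% = 20%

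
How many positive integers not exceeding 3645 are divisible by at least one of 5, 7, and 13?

729 + 520 + 280 − 104 − 56 − 40 + 8 = 1337

1337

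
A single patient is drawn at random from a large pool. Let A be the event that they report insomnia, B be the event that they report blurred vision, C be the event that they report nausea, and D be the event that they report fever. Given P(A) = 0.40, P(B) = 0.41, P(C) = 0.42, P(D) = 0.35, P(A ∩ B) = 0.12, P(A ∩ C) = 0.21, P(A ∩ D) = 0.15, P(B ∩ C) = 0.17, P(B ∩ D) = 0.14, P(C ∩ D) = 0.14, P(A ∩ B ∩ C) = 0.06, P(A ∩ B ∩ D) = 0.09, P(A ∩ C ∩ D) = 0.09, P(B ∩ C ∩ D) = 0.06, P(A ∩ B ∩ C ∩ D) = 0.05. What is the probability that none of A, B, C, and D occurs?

P(A ∪ B ∪ C ∪ D) = 0.40 + 0.41 + 0.42 + 0.35 − 0.12 − 0.21 − 0.15 − 0.17 − 0.14 − 0.14 + 0.06 + 0.09 + 0.09 + 0.06 − 0.05 = 0.90
P(none) = 1 − 0.90 = 0.10

0.10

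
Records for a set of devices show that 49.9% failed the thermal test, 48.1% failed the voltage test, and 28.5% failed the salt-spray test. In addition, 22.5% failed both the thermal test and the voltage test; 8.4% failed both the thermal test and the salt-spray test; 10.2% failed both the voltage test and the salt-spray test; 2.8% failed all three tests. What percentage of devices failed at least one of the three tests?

Using inclusion–exclusion:
P(union) = 49.9 + 48.1 + 28.5 − 22.5 − 8.4 − 10.2 + 2.8 = 88.2%

88.2%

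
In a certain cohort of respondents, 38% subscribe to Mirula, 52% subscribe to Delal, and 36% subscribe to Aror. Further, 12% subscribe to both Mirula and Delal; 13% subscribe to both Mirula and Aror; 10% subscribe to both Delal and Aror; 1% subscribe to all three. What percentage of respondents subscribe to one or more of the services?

P(at least one) = 38 + 52 + 36 − 12 − 13 − 10 + 1 = 92%

92%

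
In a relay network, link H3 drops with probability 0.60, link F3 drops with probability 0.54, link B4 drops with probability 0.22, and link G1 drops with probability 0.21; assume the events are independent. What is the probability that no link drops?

0.1133808

P(none) = (1 − 0.60) × (1 − 0.54) × (1 − 0.22) × (1 − 0.21) = 0.40 × 0.46 × 0.78 × 0.79 = 0.1133808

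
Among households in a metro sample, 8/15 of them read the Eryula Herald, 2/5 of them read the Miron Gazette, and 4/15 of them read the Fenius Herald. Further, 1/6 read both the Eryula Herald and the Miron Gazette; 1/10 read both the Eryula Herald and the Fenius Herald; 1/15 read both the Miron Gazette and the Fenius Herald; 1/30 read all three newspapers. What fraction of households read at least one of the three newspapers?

P(at least one) = 8/15 + 2/5 + 4/15 − 1/6 − 1/10 − 1/15 + 1/30 = 9/10

9/10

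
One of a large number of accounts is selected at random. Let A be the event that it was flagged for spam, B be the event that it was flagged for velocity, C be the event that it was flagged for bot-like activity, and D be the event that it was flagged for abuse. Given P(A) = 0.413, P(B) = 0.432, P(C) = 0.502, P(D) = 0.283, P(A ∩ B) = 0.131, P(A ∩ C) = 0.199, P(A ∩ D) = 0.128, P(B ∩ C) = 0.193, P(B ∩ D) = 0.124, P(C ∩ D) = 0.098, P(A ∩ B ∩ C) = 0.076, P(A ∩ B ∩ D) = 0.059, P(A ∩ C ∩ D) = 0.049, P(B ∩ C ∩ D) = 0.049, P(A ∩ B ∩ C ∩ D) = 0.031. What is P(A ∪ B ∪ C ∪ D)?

P(A ∪ B ∪ C ∪ D) = 0.413 + 0.432 + 0.502 + 0.283 − 0.131 − 0.199 − 0.128 − 0.193 − 0.124 − 0.098 + 0.076 + 0.059 + 0.049 + 0.049 − 0.031 = 0.959

0.959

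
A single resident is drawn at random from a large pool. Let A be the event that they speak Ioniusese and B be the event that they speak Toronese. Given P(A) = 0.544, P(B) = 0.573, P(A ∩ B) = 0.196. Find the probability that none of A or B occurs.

By inclusion–exclusion:
P(A ∪ B) = 0.544 + 0.573 − 0.196 = 0.921
P(none) = 1 − 0.921 = 0.079

0.079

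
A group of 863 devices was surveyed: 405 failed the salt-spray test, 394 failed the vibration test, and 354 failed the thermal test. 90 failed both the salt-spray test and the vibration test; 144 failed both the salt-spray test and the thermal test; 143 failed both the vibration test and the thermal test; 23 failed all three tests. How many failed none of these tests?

64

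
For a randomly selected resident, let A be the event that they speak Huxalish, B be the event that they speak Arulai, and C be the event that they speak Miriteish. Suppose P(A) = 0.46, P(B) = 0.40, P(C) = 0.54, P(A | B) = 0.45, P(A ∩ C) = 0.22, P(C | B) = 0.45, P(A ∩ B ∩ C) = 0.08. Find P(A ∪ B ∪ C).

P(A ∩ B) = P(B)·P(A|B) = 0.40 × 0.45 = 0.18
P(B ∩ C) = P(B)·P(C|B) = 0.40 × 0.45 = 0.18
P(A ∪ B ∪ C) = 0.46 + 0.40 + 0.54 − 0.18 − 0.22 − 0.18 + 0.08 = 0.90

0.90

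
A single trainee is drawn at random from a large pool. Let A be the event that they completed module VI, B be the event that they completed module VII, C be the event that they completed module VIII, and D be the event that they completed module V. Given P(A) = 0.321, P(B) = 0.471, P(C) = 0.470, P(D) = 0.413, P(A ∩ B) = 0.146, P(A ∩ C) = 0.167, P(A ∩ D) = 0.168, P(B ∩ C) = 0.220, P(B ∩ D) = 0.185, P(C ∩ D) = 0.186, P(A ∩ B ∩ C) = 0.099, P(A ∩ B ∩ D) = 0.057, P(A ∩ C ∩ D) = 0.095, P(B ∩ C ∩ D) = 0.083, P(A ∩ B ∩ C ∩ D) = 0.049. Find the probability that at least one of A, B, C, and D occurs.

0.888

P(A ∪ B ∪ C ∪ D) = 0.321 + 0.471 + 0.470 + 0.413 − 0.146 − 0.167 − 0.168 − 0.220 − 0.185 − 0.186 + 0.099 + 0.057 + 0.095 + 0.083 − 0.049 = 0.888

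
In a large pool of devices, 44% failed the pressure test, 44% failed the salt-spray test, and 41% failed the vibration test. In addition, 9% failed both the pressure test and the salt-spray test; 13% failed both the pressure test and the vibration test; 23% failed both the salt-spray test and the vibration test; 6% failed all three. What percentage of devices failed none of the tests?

10%

P(≥1) = 44 + 44 + 41 − 9 − 13 − 23 + 6 = 90%
P(none) = 100% − 90% = 10%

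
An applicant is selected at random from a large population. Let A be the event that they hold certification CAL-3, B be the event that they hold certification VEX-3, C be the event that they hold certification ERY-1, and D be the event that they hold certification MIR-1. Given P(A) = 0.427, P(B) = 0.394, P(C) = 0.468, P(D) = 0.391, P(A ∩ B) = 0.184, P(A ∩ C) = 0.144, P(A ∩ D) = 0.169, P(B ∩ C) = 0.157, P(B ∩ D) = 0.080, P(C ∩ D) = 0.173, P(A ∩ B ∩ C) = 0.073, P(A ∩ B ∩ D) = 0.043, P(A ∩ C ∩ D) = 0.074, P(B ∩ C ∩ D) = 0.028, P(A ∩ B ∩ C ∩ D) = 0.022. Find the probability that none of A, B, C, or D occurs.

0.031

Using inclusion–exclusion:
P(A ∪ B ∪ C ∪ D) = 0.427 + 0.394 + 0.468 + 0.391 − 0.184 − 0.144 − 0.169 − 0.157 − 0.080 − 0.173 + 0.073 + 0.043 + 0.074 + 0.028 − 0.022 = 0.969
P(none) = 1 − 0.969 = 0.031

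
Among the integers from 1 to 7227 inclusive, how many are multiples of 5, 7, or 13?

2651

Using inclusion–exclusion:
floor(7227/5) + floor(7227/7) + floor(7227/13) − floor(7227/35) − floor(7227/65) − floor(7227/91) + floor(7227/455) = 1445 + 1032 + 555 − 206 − 111 − 79 + 15 = 2651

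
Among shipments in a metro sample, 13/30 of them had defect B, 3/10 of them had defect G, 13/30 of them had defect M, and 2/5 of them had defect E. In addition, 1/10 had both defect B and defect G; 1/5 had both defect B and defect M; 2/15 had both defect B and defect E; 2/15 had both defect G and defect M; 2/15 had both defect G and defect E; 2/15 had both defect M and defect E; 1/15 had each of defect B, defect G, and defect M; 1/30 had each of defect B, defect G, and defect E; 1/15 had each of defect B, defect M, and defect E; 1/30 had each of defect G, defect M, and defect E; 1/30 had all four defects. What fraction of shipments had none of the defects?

P(≥1) = 13/30 + 3/10 + 13/30 + 2/5 − 1/10 − 1/5 − 2/15 − 2/15 − 2/15 − 2/15 + 1/15 + 1/30 + 1/15 + 1/30 − 1/30 = 9/10
P(none) = 1 − 9/10 = 1/10

1/10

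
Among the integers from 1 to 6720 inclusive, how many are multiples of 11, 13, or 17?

By inclusion–exclusion:
⌊6720/11⌋ + ⌊6720/13⌋ + ⌊6720/17⌋ − ⌊6720/143⌋ − ⌊6720/187⌋ − ⌊6720/221⌋ + ⌊6720/2431⌋ = 610 + 516 + 395 − 46 − 35 − 30 + 2 = 1412

1412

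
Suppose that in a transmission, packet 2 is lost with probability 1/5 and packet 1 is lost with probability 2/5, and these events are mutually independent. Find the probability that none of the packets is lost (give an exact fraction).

P(none) = (1 − 1/5) × (1 − 2/5) = 4/5 × 3/5 = 12/25

12/25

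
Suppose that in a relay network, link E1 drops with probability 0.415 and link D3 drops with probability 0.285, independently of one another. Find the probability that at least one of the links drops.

0.581725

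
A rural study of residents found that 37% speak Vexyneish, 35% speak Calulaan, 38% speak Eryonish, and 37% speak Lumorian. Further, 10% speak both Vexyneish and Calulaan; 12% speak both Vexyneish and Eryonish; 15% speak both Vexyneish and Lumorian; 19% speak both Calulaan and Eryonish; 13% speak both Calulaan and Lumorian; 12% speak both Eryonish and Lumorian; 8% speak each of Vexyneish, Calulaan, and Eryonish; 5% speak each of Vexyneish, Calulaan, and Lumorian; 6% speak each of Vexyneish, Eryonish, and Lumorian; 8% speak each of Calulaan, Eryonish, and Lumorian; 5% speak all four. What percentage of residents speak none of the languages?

Inclusion–exclusion gives
P(union) = 37 + 35 + 38 + 37 − 10 − 12 − 15 − 19 − 13 − 12 + 8 + 5 + 6 + 8 − 5 = 88%
P(none) = 100% − 88% = 12%

12%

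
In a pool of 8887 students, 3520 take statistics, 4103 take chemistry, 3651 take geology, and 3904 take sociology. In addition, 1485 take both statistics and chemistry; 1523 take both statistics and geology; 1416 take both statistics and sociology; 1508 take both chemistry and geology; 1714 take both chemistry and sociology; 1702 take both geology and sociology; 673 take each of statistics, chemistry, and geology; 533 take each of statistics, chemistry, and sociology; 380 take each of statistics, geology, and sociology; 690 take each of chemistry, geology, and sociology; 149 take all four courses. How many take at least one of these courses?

7957

Apply inclusion-exclusion:
|union| = 3520 + 4103 + 3651 + 3904 − 1485 − 1523 − 1416 − 1508 − 1714 − 1702 + 673 + 533 + 380 + 690 − 149 = 7957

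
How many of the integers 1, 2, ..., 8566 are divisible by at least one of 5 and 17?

By inclusion-exclusion,
⌊8566/5⌋ + ⌊8566/17⌋ − ⌊8566/85⌋ = 1713 + 503 − 100 = 2116

2116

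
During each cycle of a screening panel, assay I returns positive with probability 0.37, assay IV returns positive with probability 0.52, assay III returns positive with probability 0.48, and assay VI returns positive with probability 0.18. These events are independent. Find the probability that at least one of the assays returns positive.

0.87105664

P(none) = (1 − 0.37) × (1 − 0.52) × (1 − 0.48) × (1 − 0.18) = 0.63 × 0.48 × 0.52 × 0.82 = 0.12894336
P(at least one) = 1 − 0.12894336 = 0.87105664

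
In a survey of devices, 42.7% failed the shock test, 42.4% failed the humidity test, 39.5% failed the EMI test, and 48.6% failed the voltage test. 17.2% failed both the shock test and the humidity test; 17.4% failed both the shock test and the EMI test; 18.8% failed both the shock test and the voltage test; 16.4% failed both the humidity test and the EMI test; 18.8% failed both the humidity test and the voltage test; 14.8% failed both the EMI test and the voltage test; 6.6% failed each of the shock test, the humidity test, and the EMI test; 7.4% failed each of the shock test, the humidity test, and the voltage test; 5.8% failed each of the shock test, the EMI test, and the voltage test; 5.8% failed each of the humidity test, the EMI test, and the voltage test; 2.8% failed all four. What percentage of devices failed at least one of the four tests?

92.6%

P(union) = 42.7 + 42.4 + 39.5 + 48.6 − 17.2 − 17.4 − 18.8 − 16.4 − 18.8 − 14.8 + 6.6 + 7.4 + 5.8 + 5.8 − 2.8 = 92.6%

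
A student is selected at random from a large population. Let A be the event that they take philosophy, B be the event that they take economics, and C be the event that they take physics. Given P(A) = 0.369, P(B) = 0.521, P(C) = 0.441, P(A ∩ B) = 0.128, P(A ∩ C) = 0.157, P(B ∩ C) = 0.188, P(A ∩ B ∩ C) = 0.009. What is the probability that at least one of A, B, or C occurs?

0.867

P(A ∪ B ∪ C) = 0.369 + 0.521 + 0.441 − 0.128 − 0.157 − 0.188 + 0.009 = 0.867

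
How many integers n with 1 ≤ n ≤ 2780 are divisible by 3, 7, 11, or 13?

1446

By inclusion-exclusion,
926 + 397 + 252 + 213 − 132 − 84 − 71 − 36 − 30 − 19 + 12 + 10 + 6 + 2 − 0 = 1446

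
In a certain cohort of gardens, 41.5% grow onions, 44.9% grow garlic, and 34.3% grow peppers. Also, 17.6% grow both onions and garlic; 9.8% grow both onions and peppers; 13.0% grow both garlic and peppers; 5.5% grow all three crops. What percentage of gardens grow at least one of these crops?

85.8%

Using inclusion–exclusion:
P(union) = 41.5 + 44.9 + 34.3 − 17.6 − 9.8 − 13.0 + 5.5 = 85.8%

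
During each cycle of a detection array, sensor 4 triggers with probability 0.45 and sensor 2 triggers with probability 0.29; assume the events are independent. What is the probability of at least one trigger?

Since the events are independent, P(none) is the product of the individual non-occurrence probabilities.
P(none) = (1 − 0.45) × (1 − 0.29) = 0.55 × 0.71 = 0.3905
P(at least one) = 1 − 0.3905 = 0.6095

0.6095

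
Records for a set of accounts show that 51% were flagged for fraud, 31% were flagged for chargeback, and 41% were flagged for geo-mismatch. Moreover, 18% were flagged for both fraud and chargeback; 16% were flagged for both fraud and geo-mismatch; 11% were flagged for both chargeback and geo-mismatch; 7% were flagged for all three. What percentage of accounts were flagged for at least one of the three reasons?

85%

Using inclusion–exclusion:
P(union) = 51 + 31 + 41 − 18 − 16 − 11 + 7 = 85%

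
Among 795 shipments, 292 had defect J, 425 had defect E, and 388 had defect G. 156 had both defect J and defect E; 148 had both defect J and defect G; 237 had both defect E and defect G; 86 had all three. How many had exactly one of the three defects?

|exactly one| = 292 + 425 + 388 − 2·156 − 2·148 − 2·237 + 3·86 = 281

281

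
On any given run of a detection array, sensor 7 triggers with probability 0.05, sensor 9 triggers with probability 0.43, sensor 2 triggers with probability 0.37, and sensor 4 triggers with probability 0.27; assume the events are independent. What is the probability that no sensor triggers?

Independence gives P(none) = ∏(1 − pᵢ).
P(none) = (1 − 0.05) × (1 − 0.43) × (1 − 0.37) × (1 − 0.27) = 0.95 × 0.57 × 0.63 × 0.73 = 0.24903585

0.24903585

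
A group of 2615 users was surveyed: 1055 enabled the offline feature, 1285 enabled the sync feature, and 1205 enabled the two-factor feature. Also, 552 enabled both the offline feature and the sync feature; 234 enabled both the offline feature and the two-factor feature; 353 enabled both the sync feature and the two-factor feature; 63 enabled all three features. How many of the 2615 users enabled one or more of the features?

N(≥1) = 1055 + 1285 + 1205 − 552 − 234 − 353 + 63 = 2469

2469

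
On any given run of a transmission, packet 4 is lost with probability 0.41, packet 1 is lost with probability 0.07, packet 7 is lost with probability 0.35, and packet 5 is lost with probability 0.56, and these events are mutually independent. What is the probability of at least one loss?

0.8430718

P(none) = (1 − 0.41) × (1 − 0.07) × (1 − 0.35) × (1 − 0.56) = 0.59 × 0.93 × 0.65 × 0.44 = 0.1569282
P(at least one) = 1 − 0.1569282 = 0.8430718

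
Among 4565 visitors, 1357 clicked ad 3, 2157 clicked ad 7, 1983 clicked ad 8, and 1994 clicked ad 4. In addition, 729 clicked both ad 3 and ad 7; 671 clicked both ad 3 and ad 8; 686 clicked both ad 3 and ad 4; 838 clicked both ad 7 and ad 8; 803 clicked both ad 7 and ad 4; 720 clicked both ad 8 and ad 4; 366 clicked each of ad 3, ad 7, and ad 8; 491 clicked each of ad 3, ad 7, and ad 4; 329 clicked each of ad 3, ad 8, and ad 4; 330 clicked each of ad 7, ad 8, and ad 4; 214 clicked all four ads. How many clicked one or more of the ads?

4346

Apply inclusion-exclusion:
|union| = 1357 + 2157 + 1983 + 1994 − 729 − 671 − 686 − 838 − 803 − 720 + 366 + 491 + 329 + 330 − 214 = 4346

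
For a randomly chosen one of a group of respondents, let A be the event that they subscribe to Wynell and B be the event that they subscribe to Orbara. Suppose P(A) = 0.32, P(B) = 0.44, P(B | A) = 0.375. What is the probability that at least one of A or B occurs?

0.64

P(A ∩ B) = P(A)·P(B|A) = 0.32 × 0.375 = 0.12
Inclusion–exclusion gives
P(A ∪ B) = 0.32 + 0.44 − 0.12 = 0.64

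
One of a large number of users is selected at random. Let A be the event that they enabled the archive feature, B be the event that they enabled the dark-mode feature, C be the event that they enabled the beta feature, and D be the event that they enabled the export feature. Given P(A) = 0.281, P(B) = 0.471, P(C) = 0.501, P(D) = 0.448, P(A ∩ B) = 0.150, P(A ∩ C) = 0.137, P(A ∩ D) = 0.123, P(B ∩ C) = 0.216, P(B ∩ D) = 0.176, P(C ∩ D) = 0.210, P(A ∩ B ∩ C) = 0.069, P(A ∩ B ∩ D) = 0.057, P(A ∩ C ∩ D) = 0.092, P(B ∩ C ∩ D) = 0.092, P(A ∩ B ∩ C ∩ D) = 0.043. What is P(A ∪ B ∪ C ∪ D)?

0.956

P(A ∪ B ∪ C ∪ D) = 0.281 + 0.471 + 0.501 + 0.448 − 0.150 − 0.137 − 0.123 − 0.216 − 0.176 − 0.210 + 0.069 + 0.057 + 0.092 + 0.092 − 0.043 = 0.956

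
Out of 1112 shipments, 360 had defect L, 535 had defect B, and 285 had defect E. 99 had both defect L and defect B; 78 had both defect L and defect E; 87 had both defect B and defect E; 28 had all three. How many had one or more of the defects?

By inclusion–exclusion:
|at least one| = 360 + 535 + 285 − 99 − 78 − 87 + 28 = 944

944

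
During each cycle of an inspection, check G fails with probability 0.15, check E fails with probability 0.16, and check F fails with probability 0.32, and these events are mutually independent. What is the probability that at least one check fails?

0.51448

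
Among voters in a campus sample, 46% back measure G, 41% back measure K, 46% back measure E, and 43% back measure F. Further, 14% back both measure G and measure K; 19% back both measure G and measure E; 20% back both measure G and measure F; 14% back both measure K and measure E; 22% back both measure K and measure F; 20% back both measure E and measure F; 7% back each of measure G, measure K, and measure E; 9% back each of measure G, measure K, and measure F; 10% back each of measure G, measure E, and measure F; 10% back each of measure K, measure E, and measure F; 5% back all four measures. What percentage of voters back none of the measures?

P(at least one) = 46 + 41 + 46 + 43 − 14 − 19 − 20 − 14 − 22 − 20 + 7 + 9 + 10 + 10 − 5 = 98%
P(none) = 100% − 98% = 2%

2%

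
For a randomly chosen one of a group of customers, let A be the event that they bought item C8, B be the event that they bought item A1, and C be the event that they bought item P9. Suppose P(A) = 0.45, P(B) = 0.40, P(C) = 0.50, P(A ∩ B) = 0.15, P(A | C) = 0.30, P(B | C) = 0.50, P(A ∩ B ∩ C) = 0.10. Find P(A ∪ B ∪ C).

0.90

P(A ∩ C) = P(C)·P(A|C) = 0.50 × 0.30 = 0.15
P(B ∩ C) = P(C)·P(B|C) = 0.50 × 0.50 = 0.25
By inclusion-exclusion,
P(A ∪ B ∪ C) = 0.45 + 0.40 + 0.50 − 0.15 − 0.15 − 0.25 + 0.10 = 0.90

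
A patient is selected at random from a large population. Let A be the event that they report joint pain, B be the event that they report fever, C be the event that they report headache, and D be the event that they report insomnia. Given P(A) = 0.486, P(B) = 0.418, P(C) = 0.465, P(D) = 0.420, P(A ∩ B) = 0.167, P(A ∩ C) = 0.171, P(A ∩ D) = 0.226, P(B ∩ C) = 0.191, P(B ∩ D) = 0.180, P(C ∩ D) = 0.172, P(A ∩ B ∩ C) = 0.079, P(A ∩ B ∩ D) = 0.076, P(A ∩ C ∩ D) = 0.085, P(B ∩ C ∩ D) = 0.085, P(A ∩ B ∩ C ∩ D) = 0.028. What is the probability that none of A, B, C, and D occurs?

0.021

By inclusion-exclusion,
P(A ∪ B ∪ C ∪ D) = 0.486 + 0.418 + 0.465 + 0.420 − 0.167 − 0.171 − 0.226 − 0.191 − 0.180 − 0.172 + 0.079 + 0.076 + 0.085 + 0.085 − 0.028 = 0.979
P(none) = 1 − 0.979 = 0.021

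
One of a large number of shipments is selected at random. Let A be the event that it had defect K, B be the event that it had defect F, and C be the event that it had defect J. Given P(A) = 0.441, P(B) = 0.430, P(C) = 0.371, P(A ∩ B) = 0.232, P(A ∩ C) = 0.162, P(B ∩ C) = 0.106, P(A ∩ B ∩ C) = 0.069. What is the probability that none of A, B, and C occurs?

P(A ∪ B ∪ C) = 0.441 + 0.430 + 0.371 − 0.232 − 0.162 − 0.106 + 0.069 = 0.811
P(none) = 1 − 0.811 = 0.189

0.189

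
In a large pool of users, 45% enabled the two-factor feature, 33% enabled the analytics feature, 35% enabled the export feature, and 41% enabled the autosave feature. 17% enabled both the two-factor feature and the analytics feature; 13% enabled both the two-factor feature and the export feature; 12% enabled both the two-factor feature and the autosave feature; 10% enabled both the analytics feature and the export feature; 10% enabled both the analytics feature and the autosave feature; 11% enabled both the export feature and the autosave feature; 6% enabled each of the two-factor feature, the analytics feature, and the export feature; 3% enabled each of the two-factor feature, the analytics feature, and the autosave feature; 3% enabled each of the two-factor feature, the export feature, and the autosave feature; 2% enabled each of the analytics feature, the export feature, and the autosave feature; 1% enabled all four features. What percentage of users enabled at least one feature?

94%

P(union) = 45 + 33 + 35 + 41 − 17 − 13 − 12 − 10 − 10 − 11 + 6 + 3 + 3 + 2 − 1 = 94%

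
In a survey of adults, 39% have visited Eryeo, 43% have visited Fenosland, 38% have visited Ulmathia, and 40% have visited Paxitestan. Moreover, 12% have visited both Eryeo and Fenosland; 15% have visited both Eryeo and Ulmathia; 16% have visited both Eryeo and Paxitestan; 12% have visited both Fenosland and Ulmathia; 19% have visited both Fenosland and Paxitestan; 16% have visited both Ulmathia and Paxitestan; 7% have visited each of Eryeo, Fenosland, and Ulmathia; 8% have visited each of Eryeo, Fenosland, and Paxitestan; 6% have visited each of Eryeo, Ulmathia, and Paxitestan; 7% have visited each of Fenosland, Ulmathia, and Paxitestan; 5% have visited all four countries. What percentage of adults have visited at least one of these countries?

93%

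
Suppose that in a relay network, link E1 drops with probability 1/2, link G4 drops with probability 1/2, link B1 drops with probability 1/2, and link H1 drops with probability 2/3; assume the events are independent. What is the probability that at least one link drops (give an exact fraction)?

Since the events are independent, P(none) is the product of the individual non-occurrence probabilities.
P(none) = (1 − 1/2) × (1 − 1/2) × (1 − 1/2) × (1 − 2/3) = 1/2 × 1/2 × 1/2 × 1/3 = 1/24
P(at least one) = 1 − 1/24 = 23/24

23/24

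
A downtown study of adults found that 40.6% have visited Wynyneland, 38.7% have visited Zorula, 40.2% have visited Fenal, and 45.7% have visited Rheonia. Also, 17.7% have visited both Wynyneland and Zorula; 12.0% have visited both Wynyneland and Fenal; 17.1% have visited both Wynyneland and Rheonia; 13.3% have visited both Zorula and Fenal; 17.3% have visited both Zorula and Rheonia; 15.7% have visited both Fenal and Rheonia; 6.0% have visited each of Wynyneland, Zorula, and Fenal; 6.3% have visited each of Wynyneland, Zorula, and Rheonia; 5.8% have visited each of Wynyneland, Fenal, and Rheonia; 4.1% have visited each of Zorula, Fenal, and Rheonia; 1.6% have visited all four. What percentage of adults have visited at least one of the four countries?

92.7%

Apply inclusion-exclusion:
P(union) = 40.6 + 38.7 + 40.2 + 45.7 − 17.7 − 12.0 − 17.1 − 13.3 − 17.3 − 15.7 + 6.0 + 6.3 + 5.8 + 4.1 − 1.6 = 92.7%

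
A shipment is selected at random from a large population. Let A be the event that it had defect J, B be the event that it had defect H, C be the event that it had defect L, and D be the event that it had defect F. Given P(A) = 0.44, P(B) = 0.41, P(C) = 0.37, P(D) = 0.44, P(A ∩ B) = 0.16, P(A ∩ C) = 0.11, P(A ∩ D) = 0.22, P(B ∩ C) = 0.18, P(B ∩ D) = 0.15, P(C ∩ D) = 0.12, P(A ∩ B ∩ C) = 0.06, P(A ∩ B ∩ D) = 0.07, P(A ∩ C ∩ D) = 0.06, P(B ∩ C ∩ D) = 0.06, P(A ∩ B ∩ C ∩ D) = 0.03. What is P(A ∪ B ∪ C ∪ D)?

0.94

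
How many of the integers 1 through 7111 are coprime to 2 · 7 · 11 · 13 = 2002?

Inclusion–exclusion gives
3555 + 1015 + 646 + 547 − 507 − 323 − 273 − 92 − 78 − 49 + 46 + 39 + 24 + 7 − 3 = 4554
7111 − 4554 = 2557

2557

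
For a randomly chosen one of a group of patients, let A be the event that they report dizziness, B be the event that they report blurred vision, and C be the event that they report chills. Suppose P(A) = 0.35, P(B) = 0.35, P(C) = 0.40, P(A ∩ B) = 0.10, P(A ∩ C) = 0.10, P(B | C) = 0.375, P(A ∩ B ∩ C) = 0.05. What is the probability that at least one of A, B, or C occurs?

0.80

P(B ∩ C) = P(C)·P(B|C) = 0.40 × 0.375 = 0.15
P(A ∪ B ∪ C) = 0.35 + 0.35 + 0.40 − 0.10 − 0.10 − 0.15 + 0.05 = 0.80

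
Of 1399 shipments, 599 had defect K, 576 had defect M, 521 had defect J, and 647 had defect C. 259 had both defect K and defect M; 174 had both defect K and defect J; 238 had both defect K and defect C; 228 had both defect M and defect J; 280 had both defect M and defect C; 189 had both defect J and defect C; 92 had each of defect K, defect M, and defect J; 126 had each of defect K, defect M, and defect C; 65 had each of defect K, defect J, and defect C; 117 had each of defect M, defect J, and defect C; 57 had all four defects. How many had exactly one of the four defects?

|exactly one| = 599 + 576 + 521 + 647 − 2·259 − 2·174 − 2·238 − 2·228 − 2·280 − 2·189 + 3·92 + 3·126 + 3·65 + 3·117 − 4·57 = 579

579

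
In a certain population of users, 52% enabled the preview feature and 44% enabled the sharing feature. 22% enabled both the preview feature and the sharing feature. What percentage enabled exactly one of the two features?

52%

By inclusion–exclusion (exactly-one form):
P(exactly one) = 52 + 44 − 2·22 = 52%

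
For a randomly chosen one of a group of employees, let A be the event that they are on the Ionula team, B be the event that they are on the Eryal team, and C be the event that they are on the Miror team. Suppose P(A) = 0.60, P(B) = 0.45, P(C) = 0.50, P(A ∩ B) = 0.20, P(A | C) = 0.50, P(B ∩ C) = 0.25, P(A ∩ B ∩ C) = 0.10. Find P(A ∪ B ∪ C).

P(A ∩ C) = P(C)·P(A|C) = 0.50 × 0.50 = 0.25
P(A ∪ B ∪ C) = 0.60 + 0.45 + 0.50 − 0.20 − 0.25 − 0.25 + 0.10 = 0.95

0.95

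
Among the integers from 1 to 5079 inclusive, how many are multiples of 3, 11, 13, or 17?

Using inclusion–exclusion:
1693 + 461 + 390 + 298 − 153 − 130 − 99 − 35 − 27 − 22 + 11 + 9 + 7 + 2 − 0 = 2405

2405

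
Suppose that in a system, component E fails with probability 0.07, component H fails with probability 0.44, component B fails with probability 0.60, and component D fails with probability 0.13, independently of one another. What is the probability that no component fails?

0.1812384

P(none) = (1 − 0.07) × (1 − 0.44) × (1 − 0.60) × (1 − 0.13) = 0.93 × 0.56 × 0.40 × 0.87 = 0.1812384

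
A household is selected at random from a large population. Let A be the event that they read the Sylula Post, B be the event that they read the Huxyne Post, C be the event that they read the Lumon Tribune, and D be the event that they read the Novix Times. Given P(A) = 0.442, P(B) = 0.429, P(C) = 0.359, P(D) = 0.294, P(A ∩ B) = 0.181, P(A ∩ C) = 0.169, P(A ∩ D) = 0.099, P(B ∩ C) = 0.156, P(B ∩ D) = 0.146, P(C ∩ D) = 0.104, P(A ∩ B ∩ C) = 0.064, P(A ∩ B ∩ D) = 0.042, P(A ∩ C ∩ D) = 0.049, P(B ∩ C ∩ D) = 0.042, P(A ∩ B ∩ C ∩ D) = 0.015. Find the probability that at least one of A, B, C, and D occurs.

Using inclusion–exclusion:
P(A ∪ B ∪ C ∪ D) = 0.442 + 0.429 + 0.359 + 0.294 − 0.181 − 0.169 − 0.099 − 0.156 − 0.146 − 0.104 + 0.064 + 0.042 + 0.049 + 0.042 − 0.015 = 0.851

0.851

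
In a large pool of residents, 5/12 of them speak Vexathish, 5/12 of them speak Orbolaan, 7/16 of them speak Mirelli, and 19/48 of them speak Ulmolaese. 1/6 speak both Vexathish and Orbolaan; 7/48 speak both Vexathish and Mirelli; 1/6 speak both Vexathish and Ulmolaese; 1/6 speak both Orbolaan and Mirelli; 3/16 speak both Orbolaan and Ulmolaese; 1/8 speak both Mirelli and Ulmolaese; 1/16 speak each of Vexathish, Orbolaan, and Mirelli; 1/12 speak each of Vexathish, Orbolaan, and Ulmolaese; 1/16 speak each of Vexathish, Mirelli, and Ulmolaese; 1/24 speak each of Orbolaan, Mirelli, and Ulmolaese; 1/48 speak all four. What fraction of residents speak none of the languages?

1/16

By inclusion-exclusion,
P(union) = 5/12 + 5/12 + 7/16 + 19/48 − 1/6 − 7/48 − 1/6 − 1/6 − 3/16 − 1/8 + 1/16 + 1/12 + 1/16 + 1/24 − 1/48 = 15/16
P(none) = 1 − 15/16 = 1/16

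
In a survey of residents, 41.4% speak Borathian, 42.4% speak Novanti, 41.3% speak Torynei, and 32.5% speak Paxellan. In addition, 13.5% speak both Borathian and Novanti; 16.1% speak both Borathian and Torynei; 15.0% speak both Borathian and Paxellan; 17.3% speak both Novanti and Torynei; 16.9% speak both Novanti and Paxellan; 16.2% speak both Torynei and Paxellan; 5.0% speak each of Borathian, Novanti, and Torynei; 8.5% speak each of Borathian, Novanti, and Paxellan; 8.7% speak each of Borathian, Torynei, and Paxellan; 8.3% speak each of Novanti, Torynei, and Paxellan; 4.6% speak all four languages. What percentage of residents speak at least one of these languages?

88.5%

Apply inclusion-exclusion:
P(at least one) = 41.4 + 42.4 + 41.3 + 32.5 − 13.5 − 16.1 − 15.0 − 17.3 − 16.9 − 16.2 + 5.0 + 8.5 + 8.7 + 8.3 − 4.6 = 88.5%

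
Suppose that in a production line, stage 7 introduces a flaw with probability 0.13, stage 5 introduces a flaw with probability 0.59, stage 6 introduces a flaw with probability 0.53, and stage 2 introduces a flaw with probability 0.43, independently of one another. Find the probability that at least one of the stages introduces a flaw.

0.90444007

P(none) = (1 − 0.13) × (1 − 0.59) × (1 − 0.53) × (1 − 0.43) = 0.87 × 0.41 × 0.47 × 0.57 = 0.09555993
P(at least one) = 1 − 0.09555993 = 0.90444007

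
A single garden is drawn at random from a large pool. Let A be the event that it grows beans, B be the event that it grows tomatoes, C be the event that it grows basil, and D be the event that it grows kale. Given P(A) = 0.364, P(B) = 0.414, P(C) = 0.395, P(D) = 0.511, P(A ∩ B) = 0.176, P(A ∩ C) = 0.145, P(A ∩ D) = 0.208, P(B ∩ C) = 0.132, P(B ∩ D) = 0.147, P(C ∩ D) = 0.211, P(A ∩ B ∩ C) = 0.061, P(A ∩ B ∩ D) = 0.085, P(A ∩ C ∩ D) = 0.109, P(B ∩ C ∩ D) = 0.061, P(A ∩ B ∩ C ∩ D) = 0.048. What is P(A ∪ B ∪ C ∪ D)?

P(A ∪ B ∪ C ∪ D) = 0.364 + 0.414 + 0.395 + 0.511 − 0.176 − 0.145 − 0.208 − 0.132 − 0.147 − 0.211 + 0.061 + 0.085 + 0.109 + 0.061 − 0.048 = 0.933

0.933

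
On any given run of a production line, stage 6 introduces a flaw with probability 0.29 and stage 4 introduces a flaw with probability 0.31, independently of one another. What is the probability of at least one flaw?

P(none) = (1 − 0.29) × (1 − 0.31) = 0.71 × 0.69 = 0.4899
P(at least one) = 1 − 0.4899 = 0.5101

0.5101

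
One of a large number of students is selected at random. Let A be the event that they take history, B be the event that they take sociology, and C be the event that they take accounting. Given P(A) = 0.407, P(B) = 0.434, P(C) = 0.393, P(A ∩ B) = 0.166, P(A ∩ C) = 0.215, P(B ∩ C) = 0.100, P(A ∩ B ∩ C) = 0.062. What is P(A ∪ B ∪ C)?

By inclusion-exclusion,
P(A ∪ B ∪ C) = 0.407 + 0.434 + 0.393 − 0.166 − 0.215 − 0.100 + 0.062 = 0.815

0.815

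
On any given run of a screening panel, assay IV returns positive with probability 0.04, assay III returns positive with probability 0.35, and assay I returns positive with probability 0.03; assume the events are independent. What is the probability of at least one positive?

0.39472

P(none) = (1 − 0.04) × (1 − 0.35) × (1 − 0.03) = 0.96 × 0.65 × 0.97 = 0.60528
P(at least one) = 1 − 0.60528 = 0.39472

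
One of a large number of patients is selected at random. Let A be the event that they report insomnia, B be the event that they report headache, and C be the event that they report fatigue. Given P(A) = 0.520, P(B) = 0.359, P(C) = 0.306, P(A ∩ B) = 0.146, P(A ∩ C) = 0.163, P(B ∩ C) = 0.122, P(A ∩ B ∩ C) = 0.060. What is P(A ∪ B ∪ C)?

Inclusion–exclusion gives
P(A ∪ B ∪ C) = 0.520 + 0.359 + 0.306 − 0.146 − 0.163 − 0.122 + 0.060 = 0.814

0.814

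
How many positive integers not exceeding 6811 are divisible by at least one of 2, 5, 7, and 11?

4689

Apply inclusion-exclusion:
⌊6811/2⌋ + ⌊6811/5⌋ + ⌊6811/7⌋ + ⌊6811/11⌋ − ⌊6811/10⌋ − ⌊6811/14⌋ − ⌊6811/22⌋ − ⌊6811/35⌋ − ⌊6811/55⌋ − ⌊6811/77⌋ + ⌊6811/70⌋ + ⌊6811/110⌋ + ⌊6811/154⌋ + ⌊6811/385⌋ − ⌊6811/770⌋ = 3405 + 1362 + 973 + 619 − 681 − 486 − 309 − 194 − 123 − 88 + 97 + 61 + 44 + 17 − 8 = 4689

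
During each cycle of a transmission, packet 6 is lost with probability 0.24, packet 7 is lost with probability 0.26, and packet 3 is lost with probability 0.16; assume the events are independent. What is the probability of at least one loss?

0.527584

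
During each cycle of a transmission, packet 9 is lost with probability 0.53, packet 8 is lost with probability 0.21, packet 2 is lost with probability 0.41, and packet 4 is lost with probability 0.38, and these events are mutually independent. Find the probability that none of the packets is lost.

0.13582154

Independence gives P(none) = ∏(1 − pᵢ).
P(none) = (1 − 0.53) × (1 − 0.21) × (1 − 0.41) × (1 − 0.38) = 0.47 × 0.79 × 0.59 × 0.62 = 0.13582154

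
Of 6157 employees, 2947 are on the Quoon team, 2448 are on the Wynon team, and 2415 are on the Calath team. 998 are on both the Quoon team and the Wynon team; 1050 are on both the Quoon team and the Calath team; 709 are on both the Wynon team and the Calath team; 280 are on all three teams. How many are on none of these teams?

824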